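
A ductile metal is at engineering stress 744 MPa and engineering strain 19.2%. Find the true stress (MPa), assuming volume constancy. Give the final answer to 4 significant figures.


sigma_true = sigma_eng * (1 + epsilon_eng)
sigma_true = 744 * (1 + 0.192)
sigma_true = 886.8 MPa


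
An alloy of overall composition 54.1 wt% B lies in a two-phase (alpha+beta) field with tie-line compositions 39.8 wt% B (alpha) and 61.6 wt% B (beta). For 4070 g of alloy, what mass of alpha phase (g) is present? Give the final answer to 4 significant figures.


f_alpha = (C_beta - C0) / (C_beta - C_alpha)
f_alpha = (61.6 - 54.1) / (61.6 - 39.8) = 0.344037
m_alpha = f_alpha * m_total = 0.344037 * 4070 = 1400 g


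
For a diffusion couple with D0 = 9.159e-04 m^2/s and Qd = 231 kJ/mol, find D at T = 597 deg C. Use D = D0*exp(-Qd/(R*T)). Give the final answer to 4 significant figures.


D = D0 * exp(-Qd / (R*T))
T = 870.15 K
D = 9.159e-04 * exp(-231e3 / (8.314 * 870.15))
D = 1.243e-17 m^2/s


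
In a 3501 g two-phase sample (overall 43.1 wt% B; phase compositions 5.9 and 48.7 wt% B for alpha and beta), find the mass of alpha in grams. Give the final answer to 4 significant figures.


f_alpha = (C_beta - C0) / (C_beta - C_alpha)
f_alpha = (48.7 - 43.1) / (48.7 - 5.9) = 0.130841
m_alpha = f_alpha * m_total = 0.130841 * 3501 = 458.1 g


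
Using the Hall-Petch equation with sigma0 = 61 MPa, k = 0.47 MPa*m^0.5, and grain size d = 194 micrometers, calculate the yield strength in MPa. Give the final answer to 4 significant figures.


sigma_y = sigma0 + k / sqrt(d)
d = 194 um = 1.94e-04 m
sigma_y = 61 + 0.47 / sqrt(1.94e-04)
sigma_y = 94.74 MPa


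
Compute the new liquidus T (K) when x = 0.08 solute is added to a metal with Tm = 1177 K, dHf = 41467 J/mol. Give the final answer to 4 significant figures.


dT = R*Tm^2*x / dHf
dT = 8.314 * 1177^2 * 0.08 / 41467
dT = 22.2203 K
T_new = 1177 - 22.2203 = 1155 K


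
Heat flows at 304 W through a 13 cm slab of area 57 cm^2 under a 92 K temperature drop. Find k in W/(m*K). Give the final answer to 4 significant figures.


k = Q*L / (A*dT)
L = 0.13 m, A = 5.7e-03 m^2
k = 304 * 0.13 / (5.7e-03 * 92)
k = 75.36 W/(m*K)


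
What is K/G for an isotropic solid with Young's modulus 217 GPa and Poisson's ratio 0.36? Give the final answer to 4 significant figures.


G = E / (2*(1+nu))
G = 217 / (2*(1+0.36)) = 79.7794 GPa
K = E / (3*(1-2*nu))
K = 217 / (3*(1-2*0.36)) = 258.333 GPa
K/G = 258.333 / 79.7794 = 3.238


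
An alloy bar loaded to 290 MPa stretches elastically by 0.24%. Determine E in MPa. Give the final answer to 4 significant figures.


E = sigma / epsilon
epsilon = 0.24% = 2.4e-03
E = 290 / 2.4e-03
E = 120800 MPa


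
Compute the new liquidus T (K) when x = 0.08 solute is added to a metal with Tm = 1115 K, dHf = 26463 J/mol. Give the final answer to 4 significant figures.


dT = R*Tm^2*x / dHf
dT = 8.314 * 1115^2 * 0.08 / 26463
dT = 31.2472 K
T_new = 1115 - 31.2472 = 1084 K


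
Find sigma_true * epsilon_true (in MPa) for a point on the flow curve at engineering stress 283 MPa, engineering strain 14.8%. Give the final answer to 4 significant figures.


sigma_true = sigma_eng * (1 + epsilon_eng)
sigma_true = 283 * (1 + 0.148) = 324.884 MPa
epsilon_true = ln(1 + epsilon_eng)
epsilon_true = ln(1 + 0.148) = 0.138021
sigma_true * epsilon_true = 324.884 * 0.138021 = 44.84 MPa


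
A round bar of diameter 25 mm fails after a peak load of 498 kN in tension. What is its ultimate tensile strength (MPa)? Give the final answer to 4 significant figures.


A0 = pi*(d/2)^2 = pi*(25/2)^2 = 490.874 mm^2
UTS = F_max / A0 = 498*1000 / 490.874
UTS = 1015 MPa


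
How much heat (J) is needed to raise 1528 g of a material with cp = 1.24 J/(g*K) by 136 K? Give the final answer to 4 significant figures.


Q = m * cp * dT
Q = 1528 * 1.24 * 136
Q = 257700 J


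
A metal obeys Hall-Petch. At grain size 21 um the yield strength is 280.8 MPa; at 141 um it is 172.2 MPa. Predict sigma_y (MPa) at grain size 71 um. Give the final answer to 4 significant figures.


sigma_y = sigma0 + k / sqrt(d)
1/sqrt(d1) = 1/sqrt(2.1e-05) = 218.218;  1/sqrt(d2) = 84.2152
k = (sigma1 - sigma2) / (1/sqrt(d1) - 1/sqrt(d2)) = (280.8 - 172.2) / (218.218 - 84.2152) = 0.810431 MPa*m^0.5
sigma0 = sigma1 - k/sqrt(d1) = 280.8 - 0.810431*218.218 = 103.949 MPa
sigma_y(d3) = 103.949 + 0.810431 / sqrt(7.1e-05) = 200.1 MPa


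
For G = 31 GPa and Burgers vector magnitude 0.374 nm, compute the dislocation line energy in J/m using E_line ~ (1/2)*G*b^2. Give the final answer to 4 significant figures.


E = G*b^2/2
b = 0.374 nm = 3.74e-10 m
G = 31 GPa = 3.1e+10 Pa
E = 0.5 * 3.1e+10 * (3.74e-10)^2
E = 2.168e-09 J/m


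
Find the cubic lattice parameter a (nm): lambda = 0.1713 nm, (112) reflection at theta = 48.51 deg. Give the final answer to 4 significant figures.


d = lambda / (2*sin(theta))
d = 0.1713 / (2*sin(48.51 deg))
d = 0.114342 nm
a = d * sqrt(h^2+k^2+l^2) = 0.114342 * sqrt(6)
a = 0.2801 nm


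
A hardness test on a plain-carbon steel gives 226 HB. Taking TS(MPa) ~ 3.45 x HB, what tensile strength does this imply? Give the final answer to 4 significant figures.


TS (MPa) = 3.45 * HB
TS = 3.45 * 226
TS = 779.7 MPa


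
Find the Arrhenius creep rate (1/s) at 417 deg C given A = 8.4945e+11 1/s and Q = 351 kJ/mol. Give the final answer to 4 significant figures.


rate = A * exp(-Q / (R*T))
T = 417 + 273.15 = 690.15 K
rate = 8.4945e+11 * exp(-351e3 / (8.314 * 690.15))
rate = 2.304e-15 1/s


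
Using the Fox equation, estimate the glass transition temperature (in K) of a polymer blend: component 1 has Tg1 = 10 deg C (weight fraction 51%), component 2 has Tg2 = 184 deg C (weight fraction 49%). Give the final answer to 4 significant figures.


1/Tg = w1/Tg1 + w2/Tg2 (in Kelvin)
Tg1 = 283.15 K, Tg2 = 457.15 K
1/Tg = 0.51/283.15 + 0.49/457.15
Tg = 348.1 K


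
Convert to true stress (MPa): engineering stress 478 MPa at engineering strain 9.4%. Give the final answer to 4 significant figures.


sigma_true = sigma_eng * (1 + epsilon_eng)
sigma_true = 478 * (1 + 0.094)
sigma_true = 522.9 MPa


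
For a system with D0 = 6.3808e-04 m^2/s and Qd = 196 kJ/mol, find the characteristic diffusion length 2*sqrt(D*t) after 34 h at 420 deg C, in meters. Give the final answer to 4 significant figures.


Step 1: D = D0 * exp(-Qd/(R*T))
T = 693.15 K
D = 6.3808e-04 * exp(-196e3 / (8.314 * 693.15)) = 1.0817e-18 m^2/s
Step 2: L = 2*sqrt(D*t)
t = 34 h = 122400 s
L = 2*sqrt(1.0817e-18 * 122400) = 7.277e-07 m


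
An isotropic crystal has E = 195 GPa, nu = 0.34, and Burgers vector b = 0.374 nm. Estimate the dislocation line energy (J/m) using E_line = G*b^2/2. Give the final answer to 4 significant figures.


Step 1: G = E / (2*(1+nu))
G = 195 / (2*(1+0.34)) = 72.7612 GPa = 7.27612e+10 Pa
Step 2: E_line = G*b^2/2
b = 0.374 nm = 3.74e-10 m
E_line = 0.5 * 7.27612e+10 * (3.74e-10)^2 = 5.089e-09 J/m


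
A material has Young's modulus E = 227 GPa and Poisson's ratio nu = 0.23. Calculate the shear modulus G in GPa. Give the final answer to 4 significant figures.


G = E / (2*(1+nu))
G = 227 / (2*(1+0.23))
G = 92.28 GPa


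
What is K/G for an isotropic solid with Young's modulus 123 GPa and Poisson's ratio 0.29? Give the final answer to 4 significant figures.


G = E / (2*(1+nu))
G = 123 / (2*(1+0.29)) = 47.6744 GPa
K = E / (3*(1-2*nu))
K = 123 / (3*(1-2*0.29)) = 97.619 GPa
K/G = 97.619 / 47.6744 = 2.048


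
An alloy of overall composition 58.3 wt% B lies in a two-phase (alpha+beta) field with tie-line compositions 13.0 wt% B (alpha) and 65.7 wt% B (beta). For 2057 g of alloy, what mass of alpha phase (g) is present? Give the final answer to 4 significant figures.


f_alpha = (C_beta - C0) / (C_beta - C_alpha)
f_alpha = (65.7 - 58.3) / (65.7 - 13.0) = 0.140417
m_alpha = f_alpha * m_total = 0.140417 * 2057 = 288.8 g


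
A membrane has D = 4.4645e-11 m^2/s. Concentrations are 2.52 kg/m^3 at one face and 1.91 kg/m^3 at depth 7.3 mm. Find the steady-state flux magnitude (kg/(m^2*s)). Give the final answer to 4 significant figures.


J = -D * (dC/dx) = D * (C1 - C2) / dx
J = 4.4645e-11 * (2.52 - 1.91) / 7.3e-03
J = 3.731e-09 kg/(m^2*s)


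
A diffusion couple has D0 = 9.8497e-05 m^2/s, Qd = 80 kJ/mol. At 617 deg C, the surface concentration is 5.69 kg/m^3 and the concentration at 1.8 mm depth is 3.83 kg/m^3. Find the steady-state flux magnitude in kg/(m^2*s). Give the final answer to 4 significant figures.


Step 1: D = D0 * exp(-Qd/(R*T))
T = 617 + 273.15 = 890.15 K
D = 9.8497e-05 * exp(-80e3 / (8.314 * 890.15)) = 1.98974e-09 m^2/s
Step 2: J = D * (C1 - C2) / dx
J = 1.98974e-09 * (5.69 - 3.83) / 1.8e-03
J = 2.056e-06 kg/(m^2*s)


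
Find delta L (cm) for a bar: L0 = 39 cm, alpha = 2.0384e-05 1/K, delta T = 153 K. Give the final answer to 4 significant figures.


dL = L0 * alpha * dT
dL = 39 * 2.0384e-05 * 153
dL = 0.1216 cm


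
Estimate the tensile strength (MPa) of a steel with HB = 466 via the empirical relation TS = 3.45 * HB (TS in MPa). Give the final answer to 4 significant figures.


TS (MPa) = 3.45 * HB
TS = 3.45 * 466
TS = 1608 MPa


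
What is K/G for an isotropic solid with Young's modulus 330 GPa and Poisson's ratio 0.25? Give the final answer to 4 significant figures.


G = E / (2*(1+nu))
G = 330 / (2*(1+0.25)) = 132 GPa
K = E / (3*(1-2*nu))
K = 330 / (3*(1-2*0.25)) = 220 GPa
K/G = 220 / 132 = 1.667


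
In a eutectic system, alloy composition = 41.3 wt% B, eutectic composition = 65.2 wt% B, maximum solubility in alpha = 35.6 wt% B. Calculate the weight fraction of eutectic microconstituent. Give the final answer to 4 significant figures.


f_primary = (C_e - C0) / (C_e - C_alpha_max)
f_primary = (65.2 - 41.3) / (65.2 - 35.6)
f_primary = 0.807432
f_eutectic = 1 - 0.807432 = 0.1926


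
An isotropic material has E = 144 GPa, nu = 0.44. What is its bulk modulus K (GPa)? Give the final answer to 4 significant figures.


K = E / (3*(1-2*nu))
K = 144 / (3*(1-2*0.44))
K = 400 GPa


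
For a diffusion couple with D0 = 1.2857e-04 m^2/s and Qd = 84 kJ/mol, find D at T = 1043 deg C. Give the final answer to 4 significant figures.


D = D0 * exp(-Qd / (R*T))
T = 1316.15 K
D = 1.2857e-04 * exp(-84e3 / (8.314 * 1316.15))
D = 5.96e-08 m^2/s


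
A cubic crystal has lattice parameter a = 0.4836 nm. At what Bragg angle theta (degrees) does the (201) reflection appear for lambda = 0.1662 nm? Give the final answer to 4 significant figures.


d = a / sqrt(h^2+k^2+l^2)
d = 0.4836 / sqrt(5) = 0.216272 nm
lambda = 2*d*sin(theta)  =>  sin(theta) = lambda / (2*d)
sin(theta) = 0.1662 / (2 * 0.216272) = 0.384237
theta = 22.6 deg


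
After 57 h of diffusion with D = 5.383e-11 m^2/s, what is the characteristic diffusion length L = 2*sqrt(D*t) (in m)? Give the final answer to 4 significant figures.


t = 57 hr = 205200 s
Diffusion length = 2*sqrt(D*t)
= 2*sqrt(5.383e-11 * 205200)
= 6.647e-03 m


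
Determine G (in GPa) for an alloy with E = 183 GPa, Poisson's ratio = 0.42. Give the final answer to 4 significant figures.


G = E / (2*(1+nu))
G = 183 / (2*(1+0.42))
G = 64.44 GPa


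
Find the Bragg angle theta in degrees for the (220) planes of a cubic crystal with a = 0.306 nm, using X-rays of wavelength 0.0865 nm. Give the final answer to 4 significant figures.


d = a / sqrt(h^2+k^2+l^2)
d = 0.306 / sqrt(8) = 0.108187 nm
lambda = 2*d*sin(theta)  =>  sin(theta) = lambda / (2*d)
sin(theta) = 0.0865 / (2 * 0.108187) = 0.39977
theta = 23.56 deg


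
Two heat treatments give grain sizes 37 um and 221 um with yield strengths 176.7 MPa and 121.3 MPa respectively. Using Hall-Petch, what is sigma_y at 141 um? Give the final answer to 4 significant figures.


sigma_y = sigma0 + k / sqrt(d)
1/sqrt(d1) = 1/sqrt(3.7e-05) = 164.399;  1/sqrt(d2) = 67.2673
k = (sigma1 - sigma2) / (1/sqrt(d1) - 1/sqrt(d2)) = (176.7 - 121.3) / (164.399 - 67.2673) = 0.57036 MPa*m^0.5
sigma0 = sigma1 - k/sqrt(d1) = 176.7 - 0.57036*164.399 = 82.9335 MPa
sigma_y(d3) = 82.9335 + 0.57036 / sqrt(1.41e-04) = 131 MPa


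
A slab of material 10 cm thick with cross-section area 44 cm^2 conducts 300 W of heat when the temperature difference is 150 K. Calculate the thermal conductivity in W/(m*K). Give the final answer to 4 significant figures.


k = Q*L / (A*dT)
L = 0.1 m, A = 4.4e-03 m^2
k = 300 * 0.1 / (4.4e-03 * 150)
k = 45.45 W/(m*K)


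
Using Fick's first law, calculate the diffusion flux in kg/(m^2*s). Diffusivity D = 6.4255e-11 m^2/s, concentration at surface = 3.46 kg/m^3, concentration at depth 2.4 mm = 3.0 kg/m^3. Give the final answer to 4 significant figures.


J = -D * (dC/dx) = D * (C1 - C2) / dx
J = 6.4255e-11 * (3.46 - 3.0) / 2.4e-03
J = 1.232e-08 kg/(m^2*s)


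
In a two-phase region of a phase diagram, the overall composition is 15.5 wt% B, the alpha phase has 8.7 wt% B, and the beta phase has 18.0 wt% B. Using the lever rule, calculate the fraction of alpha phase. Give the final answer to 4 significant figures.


f_alpha = (C_beta - C0) / (C_beta - C_alpha)
f_alpha = (18.0 - 15.5) / (18.0 - 8.7)
f_alpha = 0.2688


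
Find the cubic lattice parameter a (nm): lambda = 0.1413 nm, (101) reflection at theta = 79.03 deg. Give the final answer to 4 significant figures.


d = lambda / (2*sin(theta))
d = 0.1413 / (2*sin(79.03 deg))
d = 0.071965 nm
a = d * sqrt(h^2+k^2+l^2) = 0.071965 * sqrt(2)
a = 0.1018 nm


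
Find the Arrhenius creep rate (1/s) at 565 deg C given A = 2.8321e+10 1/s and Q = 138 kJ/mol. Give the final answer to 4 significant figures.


rate = A * exp(-Q / (R*T))
T = 565 + 273.15 = 838.15 K
rate = 2.8321e+10 * exp(-138e3 / (8.314 * 838.15))
rate = 71.03 1/s


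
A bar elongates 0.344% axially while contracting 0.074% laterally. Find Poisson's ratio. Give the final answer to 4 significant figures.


nu = -epsilon_lat / epsilon_axial
Lateral strain is contraction (negative), so using magnitudes:
nu = 0.074 / 0.344
nu = 0.2151


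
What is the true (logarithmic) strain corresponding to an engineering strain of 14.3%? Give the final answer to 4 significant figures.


epsilon_true = ln(1 + epsilon_eng)
epsilon_true = ln(1 + 0.143)
epsilon_true = 0.1337


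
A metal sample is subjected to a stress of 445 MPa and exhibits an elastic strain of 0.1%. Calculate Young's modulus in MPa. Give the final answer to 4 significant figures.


E = sigma / epsilon
epsilon = 0.1% = 1e-03
E = 445 / 1e-03
E = 445000 MPa


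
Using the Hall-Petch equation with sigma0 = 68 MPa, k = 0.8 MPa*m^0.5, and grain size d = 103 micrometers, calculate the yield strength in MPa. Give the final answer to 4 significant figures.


sigma_y = sigma0 + k / sqrt(d)
d = 103 um = 1.03e-04 m
sigma_y = 68 + 0.8 / sqrt(1.03e-04)
sigma_y = 146.8 MPa


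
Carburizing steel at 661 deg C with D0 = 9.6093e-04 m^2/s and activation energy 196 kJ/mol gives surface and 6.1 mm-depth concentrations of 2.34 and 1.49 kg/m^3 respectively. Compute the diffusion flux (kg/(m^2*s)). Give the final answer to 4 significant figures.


Step 1: D = D0 * exp(-Qd/(R*T))
T = 661 + 273.15 = 934.15 K
D = 9.6093e-04 * exp(-196e3 / (8.314 * 934.15)) = 1.05344e-14 m^2/s
Step 2: J = D * (C1 - C2) / dx
J = 1.05344e-14 * (2.34 - 1.49) / 6.1e-03
J = 1.468e-12 kg/(m^2*s)


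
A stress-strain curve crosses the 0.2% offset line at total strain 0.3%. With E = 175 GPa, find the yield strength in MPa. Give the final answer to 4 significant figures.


Offset strain = 0.002
Elastic strain at yield = total_strain - offset = 3e-03 - 0.002 = 1e-03
sigma_y = E * elastic_strain = 175000 * 1e-03
sigma_y = 175 MPa


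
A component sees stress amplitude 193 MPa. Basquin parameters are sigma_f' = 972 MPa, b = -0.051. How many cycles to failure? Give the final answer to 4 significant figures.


sigma_a = sigma_f' * (2*Nf)^b
2*Nf = (sigma_a / sigma_f')^(1/b)
2*Nf = (193 / 972)^(1/-0.051)
2*Nf = 5.84578e+13
Nf = 2.923e+13 cycles


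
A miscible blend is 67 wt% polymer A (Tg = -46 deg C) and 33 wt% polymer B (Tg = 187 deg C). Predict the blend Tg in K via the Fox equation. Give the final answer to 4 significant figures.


1/Tg = w1/Tg1 + w2/Tg2 (in Kelvin)
Tg1 = 227.15 K, Tg2 = 460.15 K
1/Tg = 0.67/227.15 + 0.33/460.15
Tg = 272.7 K


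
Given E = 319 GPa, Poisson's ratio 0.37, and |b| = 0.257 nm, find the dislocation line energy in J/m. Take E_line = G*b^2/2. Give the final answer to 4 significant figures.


Step 1: G = E / (2*(1+nu))
G = 319 / (2*(1+0.37)) = 116.423 GPa = 1.16423e+11 Pa
Step 2: E_line = G*b^2/2
b = 0.257 nm = 2.57e-10 m
E_line = 0.5 * 1.16423e+11 * (2.57e-10)^2 = 3.845e-09 J/m


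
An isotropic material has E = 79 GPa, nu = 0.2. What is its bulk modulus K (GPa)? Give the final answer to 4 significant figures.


K = E / (3*(1-2*nu))
K = 79 / (3*(1-2*0.2))
K = 43.89 GPa


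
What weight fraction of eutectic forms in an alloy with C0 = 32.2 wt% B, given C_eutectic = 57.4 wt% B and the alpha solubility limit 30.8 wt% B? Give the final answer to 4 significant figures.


f_primary = (C_e - C0) / (C_e - C_alpha_max)
f_primary = (57.4 - 32.2) / (57.4 - 30.8)
f_primary = 0.947368
f_eutectic = 1 - 0.947368 = 0.05263


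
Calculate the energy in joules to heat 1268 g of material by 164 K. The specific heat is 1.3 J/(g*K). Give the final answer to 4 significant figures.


Q = m * cp * dT
Q = 1268 * 1.3 * 164
Q = 270300 J


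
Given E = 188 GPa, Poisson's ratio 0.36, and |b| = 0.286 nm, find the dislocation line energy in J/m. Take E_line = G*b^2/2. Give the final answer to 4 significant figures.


Step 1: G = E / (2*(1+nu))
G = 188 / (2*(1+0.36)) = 69.1176 GPa = 6.91176e+10 Pa
Step 2: E_line = G*b^2/2
b = 0.286 nm = 2.86e-10 m
E_line = 0.5 * 6.91176e+10 * (2.86e-10)^2 = 2.827e-09 J/m


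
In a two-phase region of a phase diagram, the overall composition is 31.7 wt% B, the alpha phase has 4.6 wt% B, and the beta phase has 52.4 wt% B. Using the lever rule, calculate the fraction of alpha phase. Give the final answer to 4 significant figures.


f_alpha = (C_beta - C0) / (C_beta - C_alpha)
f_alpha = (52.4 - 31.7) / (52.4 - 4.6)
f_alpha = 0.4331


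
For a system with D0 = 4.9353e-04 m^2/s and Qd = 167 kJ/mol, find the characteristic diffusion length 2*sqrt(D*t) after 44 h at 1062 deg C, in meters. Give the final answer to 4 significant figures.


Step 1: D = D0 * exp(-Qd/(R*T))
T = 1335.15 K
D = 4.9353e-04 * exp(-167e3 / (8.314 * 1335.15)) = 1.44408e-10 m^2/s
Step 2: L = 2*sqrt(D*t)
t = 44 h = 158400 s
L = 2*sqrt(1.44408e-10 * 158400) = 9.565e-03 m


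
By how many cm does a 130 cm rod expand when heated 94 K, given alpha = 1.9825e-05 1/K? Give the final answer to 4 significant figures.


dL = L0 * alpha * dT
dL = 130 * 1.9825e-05 * 94
dL = 0.2423 cm


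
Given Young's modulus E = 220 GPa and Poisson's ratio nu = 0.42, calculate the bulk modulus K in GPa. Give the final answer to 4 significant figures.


K = E / (3*(1-2*nu))
K = 220 / (3*(1-2*0.42))
K = 458.3 GPa


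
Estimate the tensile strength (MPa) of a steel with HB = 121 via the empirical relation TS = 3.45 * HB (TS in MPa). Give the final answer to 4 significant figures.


TS (MPa) = 3.45 * HB
TS = 3.45 * 121
TS = 417.5 MPa


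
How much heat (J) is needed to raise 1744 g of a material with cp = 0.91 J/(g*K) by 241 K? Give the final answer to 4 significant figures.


Q = m * cp * dT
Q = 1744 * 0.91 * 241
Q = 382500 J


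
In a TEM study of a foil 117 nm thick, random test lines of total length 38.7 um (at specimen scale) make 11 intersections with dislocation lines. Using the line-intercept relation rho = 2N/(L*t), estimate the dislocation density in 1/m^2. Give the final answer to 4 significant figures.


rho = 2N / (L * t)
L = 38.7 um = 3.87e-05 m, t = 117 nm = 1.17e-07 m
rho = 2 * 11 / (3.87e-05 * 1.17e-07)
rho = 4.859e+12 1/m^2


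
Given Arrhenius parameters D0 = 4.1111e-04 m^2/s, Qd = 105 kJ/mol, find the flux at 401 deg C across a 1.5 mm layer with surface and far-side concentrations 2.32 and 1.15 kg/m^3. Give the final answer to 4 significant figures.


Step 1: D = D0 * exp(-Qd/(R*T))
T = 401 + 273.15 = 674.15 K
D = 4.1111e-04 * exp(-105e3 / (8.314 * 674.15)) = 3.00629e-12 m^2/s
Step 2: J = D * (C1 - C2) / dx
J = 3.00629e-12 * (2.32 - 1.15) / 1.5e-03
J = 2.345e-09 kg/(m^2*s)


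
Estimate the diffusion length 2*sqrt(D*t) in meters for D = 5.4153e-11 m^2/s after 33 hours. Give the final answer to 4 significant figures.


t = 33 hr = 118800 s
Diffusion length = 2*sqrt(D*t)
= 2*sqrt(5.4153e-11 * 118800)
= 5.073e-03 m


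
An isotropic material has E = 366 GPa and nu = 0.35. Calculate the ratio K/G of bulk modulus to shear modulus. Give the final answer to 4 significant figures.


G = E / (2*(1+nu))
G = 366 / (2*(1+0.35)) = 135.556 GPa
K = E / (3*(1-2*nu))
K = 366 / (3*(1-2*0.35)) = 406.667 GPa
K/G = 406.667 / 135.556 = 3


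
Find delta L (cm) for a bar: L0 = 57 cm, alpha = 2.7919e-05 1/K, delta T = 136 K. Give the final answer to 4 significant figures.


dL = L0 * alpha * dT
dL = 57 * 2.7919e-05 * 136
dL = 0.2164 cm


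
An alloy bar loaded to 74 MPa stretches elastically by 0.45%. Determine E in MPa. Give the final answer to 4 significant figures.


E = sigma / epsilon
epsilon = 0.45% = 4.5e-03
E = 74 / 4.5e-03
E = 16440 MPa


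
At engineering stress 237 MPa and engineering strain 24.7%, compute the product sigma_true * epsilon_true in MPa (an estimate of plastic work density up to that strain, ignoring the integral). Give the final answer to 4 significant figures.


sigma_true = sigma_eng * (1 + epsilon_eng)
sigma_true = 237 * (1 + 0.247) = 295.539 MPa
epsilon_true = ln(1 + epsilon_eng)
epsilon_true = ln(1 + 0.247) = 0.220741
sigma_true * epsilon_true = 295.539 * 0.220741 = 65.24 MPa


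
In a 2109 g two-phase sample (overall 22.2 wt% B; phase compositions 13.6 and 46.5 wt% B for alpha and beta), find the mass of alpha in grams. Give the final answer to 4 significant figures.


f_alpha = (C_beta - C0) / (C_beta - C_alpha)
f_alpha = (46.5 - 22.2) / (46.5 - 13.6) = 0.738602
m_alpha = f_alpha * m_total = 0.738602 * 2109 = 1558 g


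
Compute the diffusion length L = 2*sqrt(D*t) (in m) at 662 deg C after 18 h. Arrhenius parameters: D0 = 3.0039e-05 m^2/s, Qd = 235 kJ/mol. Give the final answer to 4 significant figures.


Step 1: D = D0 * exp(-Qd/(R*T))
T = 935.15 K
D = 3.0039e-05 * exp(-235e3 / (8.314 * 935.15)) = 2.24298e-18 m^2/s
Step 2: L = 2*sqrt(D*t)
t = 18 h = 64800 s
L = 2*sqrt(2.24298e-18 * 64800) = 7.625e-07 m


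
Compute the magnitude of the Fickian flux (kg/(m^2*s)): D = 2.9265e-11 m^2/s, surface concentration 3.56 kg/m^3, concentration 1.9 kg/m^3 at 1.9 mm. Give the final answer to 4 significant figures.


J = -D * (dC/dx) = D * (C1 - C2) / dx
J = 2.9265e-11 * (3.56 - 1.9) / 1.9e-03
J = 2.557e-08 kg/(m^2*s)


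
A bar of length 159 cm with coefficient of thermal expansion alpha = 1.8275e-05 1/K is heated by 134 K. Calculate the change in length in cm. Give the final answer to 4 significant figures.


dL = L0 * alpha * dT
dL = 159 * 1.8275e-05 * 134
dL = 0.3894 cm


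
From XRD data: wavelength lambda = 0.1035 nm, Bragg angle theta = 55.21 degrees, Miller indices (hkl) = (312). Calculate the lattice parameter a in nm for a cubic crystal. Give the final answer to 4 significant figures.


d = lambda / (2*sin(theta))
d = 0.1035 / (2*sin(55.21 deg))
d = 0.0630138 nm
a = d * sqrt(h^2+k^2+l^2) = 0.0630138 * sqrt(14)
a = 0.2358 nm


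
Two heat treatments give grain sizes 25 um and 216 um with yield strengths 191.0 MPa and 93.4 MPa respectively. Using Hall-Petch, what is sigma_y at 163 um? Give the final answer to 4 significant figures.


sigma_y = sigma0 + k / sqrt(d)
1/sqrt(d1) = 1/sqrt(2.5e-05) = 200;  1/sqrt(d2) = 68.0414
k = (sigma1 - sigma2) / (1/sqrt(d1) - 1/sqrt(d2)) = (191.0 - 93.4) / (200 - 68.0414) = 0.739626 MPa*m^0.5
sigma0 = sigma1 - k/sqrt(d1) = 191.0 - 0.739626*200 = 43.0748 MPa
sigma_y(d3) = 43.0748 + 0.739626 / sqrt(1.63e-04) = 101 MPa


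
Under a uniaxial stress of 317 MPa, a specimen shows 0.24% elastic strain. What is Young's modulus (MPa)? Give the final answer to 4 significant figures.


E = sigma / epsilon
epsilon = 0.24% = 2.4e-03
E = 317 / 2.4e-03
E = 132100 MPa


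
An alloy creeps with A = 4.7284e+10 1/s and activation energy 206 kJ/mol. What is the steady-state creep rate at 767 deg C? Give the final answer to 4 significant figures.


rate = A * exp(-Q / (R*T))
T = 767 + 273.15 = 1040.15 K
rate = 4.7284e+10 * exp(-206e3 / (8.314 * 1040.15))
rate = 2.135 1/s


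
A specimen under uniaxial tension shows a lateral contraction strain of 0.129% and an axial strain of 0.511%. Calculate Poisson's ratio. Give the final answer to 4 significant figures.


nu = -epsilon_lat / epsilon_axial
Lateral strain is contraction (negative), so using magnitudes:
nu = 0.129 / 0.511
nu = 0.2524


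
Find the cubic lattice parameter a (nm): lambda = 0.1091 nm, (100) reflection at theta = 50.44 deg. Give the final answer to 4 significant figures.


d = lambda / (2*sin(theta))
d = 0.1091 / (2*sin(50.44 deg))
d = 0.0707561 nm
a = d * sqrt(h^2+k^2+l^2) = 0.0707561 * sqrt(1)
a = 0.07076 nm


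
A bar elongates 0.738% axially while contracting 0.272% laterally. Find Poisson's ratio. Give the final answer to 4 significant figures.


nu = -epsilon_lat / epsilon_axial
Lateral strain is contraction (negative), so using magnitudes:
nu = 0.272 / 0.738
nu = 0.3686


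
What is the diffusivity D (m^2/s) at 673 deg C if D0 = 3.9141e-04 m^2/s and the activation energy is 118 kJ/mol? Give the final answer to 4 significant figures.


D = D0 * exp(-Qd / (R*T))
T = 946.15 K
D = 3.9141e-04 * exp(-118e3 / (8.314 * 946.15))
D = 1.196e-10 m^2/s


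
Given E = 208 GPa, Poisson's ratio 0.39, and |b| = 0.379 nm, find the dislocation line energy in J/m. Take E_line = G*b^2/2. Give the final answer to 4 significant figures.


Step 1: G = E / (2*(1+nu))
G = 208 / (2*(1+0.39)) = 74.8201 GPa = 7.48201e+10 Pa
Step 2: E_line = G*b^2/2
b = 0.379 nm = 3.79e-10 m
E_line = 0.5 * 7.48201e+10 * (3.79e-10)^2 = 5.374e-09 J/m


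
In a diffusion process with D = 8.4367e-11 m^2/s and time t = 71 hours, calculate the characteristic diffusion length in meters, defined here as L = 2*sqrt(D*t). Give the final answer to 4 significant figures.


t = 71 hr = 255600 s
Diffusion length = 2*sqrt(D*t)
= 2*sqrt(8.4367e-11 * 255600)
= 9.287e-03 m


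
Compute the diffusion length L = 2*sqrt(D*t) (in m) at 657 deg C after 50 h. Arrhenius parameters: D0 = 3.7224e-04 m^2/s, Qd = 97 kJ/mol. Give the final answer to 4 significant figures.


Step 1: D = D0 * exp(-Qd/(R*T))
T = 930.15 K
D = 3.7224e-04 * exp(-97e3 / (8.314 * 930.15)) = 1.32854e-09 m^2/s
Step 2: L = 2*sqrt(D*t)
t = 50 h = 180000 s
L = 2*sqrt(1.32854e-09 * 180000) = 0.03093 m


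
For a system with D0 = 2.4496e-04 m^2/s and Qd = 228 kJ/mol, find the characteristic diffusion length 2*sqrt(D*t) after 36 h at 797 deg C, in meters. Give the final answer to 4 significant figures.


Step 1: D = D0 * exp(-Qd/(R*T))
T = 1070.15 K
D = 2.4496e-04 * exp(-228e3 / (8.314 * 1070.15)) = 1.8192e-15 m^2/s
Step 2: L = 2*sqrt(D*t)
t = 36 h = 129600 s
L = 2*sqrt(1.8192e-15 * 129600) = 3.071e-05 m


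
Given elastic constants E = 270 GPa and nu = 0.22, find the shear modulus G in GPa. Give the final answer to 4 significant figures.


G = E / (2*(1+nu))
G = 270 / (2*(1+0.22))
G = 110.7 GPa


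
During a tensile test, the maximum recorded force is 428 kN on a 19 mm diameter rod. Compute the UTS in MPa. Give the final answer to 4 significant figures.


A0 = pi*(d/2)^2 = pi*(19/2)^2 = 283.529 mm^2
UTS = F_max / A0 = 428*1000 / 283.529
UTS = 1510 MPa


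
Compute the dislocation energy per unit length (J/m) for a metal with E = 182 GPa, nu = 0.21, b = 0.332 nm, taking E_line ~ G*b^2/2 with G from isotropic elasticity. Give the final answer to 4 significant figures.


Step 1: G = E / (2*(1+nu))
G = 182 / (2*(1+0.21)) = 75.2066 GPa = 7.52066e+10 Pa
Step 2: E_line = G*b^2/2
b = 0.332 nm = 3.32e-10 m
E_line = 0.5 * 7.52066e+10 * (3.32e-10)^2 = 4.145e-09 J/m


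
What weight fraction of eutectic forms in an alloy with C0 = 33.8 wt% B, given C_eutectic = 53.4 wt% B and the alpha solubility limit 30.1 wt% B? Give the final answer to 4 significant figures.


f_primary = (C_e - C0) / (C_e - C_alpha_max)
f_primary = (53.4 - 33.8) / (53.4 - 30.1)
f_primary = 0.841202
f_eutectic = 1 - 0.841202 = 0.1588


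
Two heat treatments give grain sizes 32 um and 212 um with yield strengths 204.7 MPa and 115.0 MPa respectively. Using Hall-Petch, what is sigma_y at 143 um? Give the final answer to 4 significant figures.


sigma_y = sigma0 + k / sqrt(d)
1/sqrt(d1) = 1/sqrt(3.2e-05) = 176.777;  1/sqrt(d2) = 68.6803
k = (sigma1 - sigma2) / (1/sqrt(d1) - 1/sqrt(d2)) = (204.7 - 115.0) / (176.777 - 68.6803) = 0.829815 MPa*m^0.5
sigma0 = sigma1 - k/sqrt(d1) = 204.7 - 0.829815*176.777 = 58.0081 MPa
sigma_y(d3) = 58.0081 + 0.829815 / sqrt(1.43e-04) = 127.4 MPa


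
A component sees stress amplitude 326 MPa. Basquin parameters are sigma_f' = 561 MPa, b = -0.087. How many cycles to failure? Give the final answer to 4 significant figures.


sigma_a = sigma_f' * (2*Nf)^b
2*Nf = (sigma_a / sigma_f')^(1/b)
2*Nf = (326 / 561)^(1/-0.087)
2*Nf = 512.526
Nf = 256.3 cycles


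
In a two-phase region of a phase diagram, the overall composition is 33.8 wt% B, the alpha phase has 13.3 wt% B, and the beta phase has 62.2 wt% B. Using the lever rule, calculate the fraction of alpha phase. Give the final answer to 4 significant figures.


f_alpha = (C_beta - C0) / (C_beta - C_alpha)
f_alpha = (62.2 - 33.8) / (62.2 - 13.3)
f_alpha = 0.5808


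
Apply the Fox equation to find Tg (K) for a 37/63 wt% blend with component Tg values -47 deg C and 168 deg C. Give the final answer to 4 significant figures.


1/Tg = w1/Tg1 + w2/Tg2 (in Kelvin)
Tg1 = 226.15 K, Tg2 = 441.15 K
1/Tg = 0.37/226.15 + 0.63/441.15
Tg = 326.4 K


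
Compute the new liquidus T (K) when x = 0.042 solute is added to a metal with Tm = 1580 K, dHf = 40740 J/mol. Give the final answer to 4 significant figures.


dT = R*Tm^2*x / dHf
dT = 8.314 * 1580^2 * 0.042 / 40740
dT = 21.397 K
T_new = 1580 - 21.397 = 1559 K


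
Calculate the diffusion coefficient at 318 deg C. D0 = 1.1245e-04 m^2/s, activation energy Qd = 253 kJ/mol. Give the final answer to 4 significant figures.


D = D0 * exp(-Qd / (R*T))
T = 591.15 K
D = 1.1245e-04 * exp(-253e3 / (8.314 * 591.15))
D = 4.952e-27 m^2/s


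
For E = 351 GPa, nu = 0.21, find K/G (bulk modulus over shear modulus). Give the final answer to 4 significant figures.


G = E / (2*(1+nu))
G = 351 / (2*(1+0.21)) = 145.041 GPa
K = E / (3*(1-2*nu))
K = 351 / (3*(1-2*0.21)) = 201.724 GPa
K/G = 201.724 / 145.041 = 1.391


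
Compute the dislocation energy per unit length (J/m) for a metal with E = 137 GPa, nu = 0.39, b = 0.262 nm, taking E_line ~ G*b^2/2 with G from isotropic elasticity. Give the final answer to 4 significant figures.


Step 1: G = E / (2*(1+nu))
G = 137 / (2*(1+0.39)) = 49.2806 GPa = 4.92806e+10 Pa
Step 2: E_line = G*b^2/2
b = 0.262 nm = 2.62e-10 m
E_line = 0.5 * 4.92806e+10 * (2.62e-10)^2 = 1.691e-09 J/m


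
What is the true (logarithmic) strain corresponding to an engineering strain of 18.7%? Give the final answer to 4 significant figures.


epsilon_true = ln(1 + epsilon_eng)
epsilon_true = ln(1 + 0.187)
epsilon_true = 0.1714


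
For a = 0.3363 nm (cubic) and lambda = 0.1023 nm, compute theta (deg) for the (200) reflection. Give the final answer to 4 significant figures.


d = a / sqrt(h^2+k^2+l^2)
d = 0.3363 / sqrt(4) = 0.16815 nm
lambda = 2*d*sin(theta)  =>  sin(theta) = lambda / (2*d)
sin(theta) = 0.1023 / (2 * 0.16815) = 0.304193
theta = 17.71 deg


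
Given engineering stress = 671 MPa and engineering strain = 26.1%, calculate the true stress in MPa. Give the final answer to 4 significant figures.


sigma_true = sigma_eng * (1 + epsilon_eng)
sigma_true = 671 * (1 + 0.261)
sigma_true = 846.1 MPa


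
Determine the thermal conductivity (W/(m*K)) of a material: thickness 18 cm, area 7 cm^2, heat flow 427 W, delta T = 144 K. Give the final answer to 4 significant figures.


k = Q*L / (A*dT)
L = 0.18 m, A = 7e-04 m^2
k = 427 * 0.18 / (7e-04 * 144)
k = 762.5 W/(m*K)


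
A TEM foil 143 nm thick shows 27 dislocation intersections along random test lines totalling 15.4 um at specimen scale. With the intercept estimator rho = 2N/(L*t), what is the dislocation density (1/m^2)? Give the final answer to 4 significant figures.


rho = 2N / (L * t)
L = 15.4 um = 1.54e-05 m, t = 143 nm = 1.43e-07 m
rho = 2 * 27 / (1.54e-05 * 1.43e-07)
rho = 2.452e+13 1/m^2


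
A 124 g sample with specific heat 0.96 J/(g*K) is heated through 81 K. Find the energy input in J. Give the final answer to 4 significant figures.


Q = m * cp * dT
Q = 124 * 0.96 * 81
Q = 9642 J


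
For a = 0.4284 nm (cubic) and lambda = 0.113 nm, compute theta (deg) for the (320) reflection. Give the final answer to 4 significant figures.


d = a / sqrt(h^2+k^2+l^2)
d = 0.4284 / sqrt(13) = 0.118817 nm
lambda = 2*d*sin(theta)  =>  sin(theta) = lambda / (2*d)
sin(theta) = 0.113 / (2 * 0.118817) = 0.475522
theta = 28.39 deg


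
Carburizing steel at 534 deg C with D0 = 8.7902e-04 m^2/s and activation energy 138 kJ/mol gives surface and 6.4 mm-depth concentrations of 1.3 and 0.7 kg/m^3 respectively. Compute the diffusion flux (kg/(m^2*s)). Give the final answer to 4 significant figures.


Step 1: D = D0 * exp(-Qd/(R*T))
T = 534 + 273.15 = 807.15 K
D = 8.7902e-04 * exp(-138e3 / (8.314 * 807.15)) = 1.03043e-12 m^2/s
Step 2: J = D * (C1 - C2) / dx
J = 1.03043e-12 * (1.3 - 0.7) / 6.4e-03
J = 9.66e-11 kg/(m^2*s)


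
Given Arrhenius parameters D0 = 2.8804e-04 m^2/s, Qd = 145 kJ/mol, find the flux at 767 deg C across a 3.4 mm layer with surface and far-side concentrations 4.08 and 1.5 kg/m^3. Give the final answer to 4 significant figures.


Step 1: D = D0 * exp(-Qd/(R*T))
T = 767 + 273.15 = 1040.15 K
D = 2.8804e-04 * exp(-145e3 / (8.314 * 1040.15)) = 1.50496e-11 m^2/s
Step 2: J = D * (C1 - C2) / dx
J = 1.50496e-11 * (4.08 - 1.5) / 3.4e-03
J = 1.142e-08 kg/(m^2*s)


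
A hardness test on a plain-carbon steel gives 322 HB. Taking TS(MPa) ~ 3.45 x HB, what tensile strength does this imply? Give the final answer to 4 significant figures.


TS (MPa) = 3.45 * HB
TS = 3.45 * 322
TS = 1111 MPa


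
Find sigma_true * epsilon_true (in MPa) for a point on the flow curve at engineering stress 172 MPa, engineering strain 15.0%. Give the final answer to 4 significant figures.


sigma_true = sigma_eng * (1 + epsilon_eng)
sigma_true = 172 * (1 + 0.15) = 197.8 MPa
epsilon_true = ln(1 + epsilon_eng)
epsilon_true = ln(1 + 0.15) = 0.139762
sigma_true * epsilon_true = 197.8 * 0.139762 = 27.64 MPa


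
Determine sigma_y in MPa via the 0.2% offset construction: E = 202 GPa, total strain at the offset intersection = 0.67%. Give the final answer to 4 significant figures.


Offset strain = 0.002
Elastic strain at yield = total_strain - offset = 6.7e-03 - 0.002 = 4.7e-03
sigma_y = E * elastic_strain = 202000 * 4.7e-03
sigma_y = 949.4 MPa


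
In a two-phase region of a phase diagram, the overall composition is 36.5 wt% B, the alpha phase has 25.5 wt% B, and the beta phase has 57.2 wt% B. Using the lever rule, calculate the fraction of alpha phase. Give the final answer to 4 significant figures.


f_alpha = (C_beta - C0) / (C_beta - C_alpha)
f_alpha = (57.2 - 36.5) / (57.2 - 25.5)
f_alpha = 0.653


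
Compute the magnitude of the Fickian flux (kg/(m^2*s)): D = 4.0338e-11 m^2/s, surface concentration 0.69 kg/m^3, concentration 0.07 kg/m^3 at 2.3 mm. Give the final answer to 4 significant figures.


J = -D * (dC/dx) = D * (C1 - C2) / dx
J = 4.0338e-11 * (0.69 - 0.07) / 2.3e-03
J = 1.087e-08 kg/(m^2*s)


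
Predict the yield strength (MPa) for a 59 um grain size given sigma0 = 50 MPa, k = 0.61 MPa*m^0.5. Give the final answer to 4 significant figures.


sigma_y = sigma0 + k / sqrt(d)
d = 59 um = 5.9e-05 m
sigma_y = 50 + 0.61 / sqrt(5.9e-05)
sigma_y = 129.4 MPa


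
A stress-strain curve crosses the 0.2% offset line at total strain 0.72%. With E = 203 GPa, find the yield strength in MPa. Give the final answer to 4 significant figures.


Offset strain = 0.002
Elastic strain at yield = total_strain - offset = 7.2e-03 - 0.002 = 5.2e-03
sigma_y = E * elastic_strain = 203000 * 5.2e-03
sigma_y = 1056 MPa


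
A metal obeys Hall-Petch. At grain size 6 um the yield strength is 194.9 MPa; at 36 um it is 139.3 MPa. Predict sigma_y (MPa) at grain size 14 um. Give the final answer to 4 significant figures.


sigma_y = sigma0 + k / sqrt(d)
1/sqrt(d1) = 1/sqrt(6e-06) = 408.248;  1/sqrt(d2) = 166.667
k = (sigma1 - sigma2) / (1/sqrt(d1) - 1/sqrt(d2)) = (194.9 - 139.3) / (408.248 - 166.667) = 0.23015 MPa*m^0.5
sigma0 = sigma1 - k/sqrt(d1) = 194.9 - 0.23015*408.248 = 100.942 MPa
sigma_y(d3) = 100.942 + 0.23015 / sqrt(1.4e-05) = 162.5 MPa


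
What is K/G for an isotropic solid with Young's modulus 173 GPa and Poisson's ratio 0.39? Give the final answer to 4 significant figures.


G = E / (2*(1+nu))
G = 173 / (2*(1+0.39)) = 62.2302 GPa
K = E / (3*(1-2*nu))
K = 173 / (3*(1-2*0.39)) = 262.121 GPa
K/G = 262.121 / 62.2302 = 4.212


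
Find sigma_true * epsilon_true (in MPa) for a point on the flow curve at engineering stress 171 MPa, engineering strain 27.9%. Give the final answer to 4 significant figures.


sigma_true = sigma_eng * (1 + epsilon_eng)
sigma_true = 171 * (1 + 0.279) = 218.709 MPa
epsilon_true = ln(1 + epsilon_eng)
epsilon_true = ln(1 + 0.279) = 0.246079
sigma_true * epsilon_true = 218.709 * 0.246079 = 53.82 MPa


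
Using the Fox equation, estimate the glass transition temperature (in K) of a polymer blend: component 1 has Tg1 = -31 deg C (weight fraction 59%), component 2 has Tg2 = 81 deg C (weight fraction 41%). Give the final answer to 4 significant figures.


1/Tg = w1/Tg1 + w2/Tg2 (in Kelvin)
Tg1 = 242.15 K, Tg2 = 354.15 K
1/Tg = 0.59/242.15 + 0.41/354.15
Tg = 278.2 K


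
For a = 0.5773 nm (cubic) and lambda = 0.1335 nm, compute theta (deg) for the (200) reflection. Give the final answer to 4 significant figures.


d = a / sqrt(h^2+k^2+l^2)
d = 0.5773 / sqrt(4) = 0.28865 nm
lambda = 2*d*sin(theta)  =>  sin(theta) = lambda / (2*d)
sin(theta) = 0.1335 / (2 * 0.28865) = 0.231249
theta = 13.37 deg


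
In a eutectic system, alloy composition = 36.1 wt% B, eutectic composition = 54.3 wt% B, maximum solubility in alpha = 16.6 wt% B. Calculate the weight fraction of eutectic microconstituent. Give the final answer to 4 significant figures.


f_primary = (C_e - C0) / (C_e - C_alpha_max)
f_primary = (54.3 - 36.1) / (54.3 - 16.6)
f_primary = 0.482759
f_eutectic = 1 - 0.482759 = 0.5172


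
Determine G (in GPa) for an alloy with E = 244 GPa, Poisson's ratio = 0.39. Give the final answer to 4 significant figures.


G = E / (2*(1+nu))
G = 244 / (2*(1+0.39))
G = 87.77 GPa


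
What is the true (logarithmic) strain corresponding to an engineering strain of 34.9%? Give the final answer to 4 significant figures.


epsilon_true = ln(1 + epsilon_eng)
epsilon_true = ln(1 + 0.349)
epsilon_true = 0.2994


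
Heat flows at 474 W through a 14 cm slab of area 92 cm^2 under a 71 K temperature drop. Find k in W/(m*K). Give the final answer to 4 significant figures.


k = Q*L / (A*dT)
L = 0.14 m, A = 9.2e-03 m^2
k = 474 * 0.14 / (9.2e-03 * 71)
k = 101.6 W/(m*K)


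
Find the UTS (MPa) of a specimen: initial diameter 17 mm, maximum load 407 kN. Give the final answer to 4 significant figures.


A0 = pi*(d/2)^2 = pi*(17/2)^2 = 226.98 mm^2
UTS = F_max / A0 = 407*1000 / 226.98
UTS = 1793 MPa


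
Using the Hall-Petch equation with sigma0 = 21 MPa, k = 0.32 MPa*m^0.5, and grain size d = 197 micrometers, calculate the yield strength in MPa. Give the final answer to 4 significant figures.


sigma_y = sigma0 + k / sqrt(d)
d = 197 um = 1.97e-04 m
sigma_y = 21 + 0.32 / sqrt(1.97e-04)
sigma_y = 43.8 MPa
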